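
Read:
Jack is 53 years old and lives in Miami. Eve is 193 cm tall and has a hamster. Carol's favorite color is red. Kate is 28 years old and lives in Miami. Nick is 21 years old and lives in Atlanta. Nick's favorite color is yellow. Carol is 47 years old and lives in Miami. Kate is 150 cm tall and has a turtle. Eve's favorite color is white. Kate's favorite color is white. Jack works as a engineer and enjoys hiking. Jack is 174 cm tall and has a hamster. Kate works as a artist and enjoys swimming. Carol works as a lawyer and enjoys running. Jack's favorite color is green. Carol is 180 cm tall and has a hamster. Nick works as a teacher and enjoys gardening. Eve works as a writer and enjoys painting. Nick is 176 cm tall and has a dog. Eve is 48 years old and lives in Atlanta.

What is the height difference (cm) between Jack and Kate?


|174 - 150| = 24

24


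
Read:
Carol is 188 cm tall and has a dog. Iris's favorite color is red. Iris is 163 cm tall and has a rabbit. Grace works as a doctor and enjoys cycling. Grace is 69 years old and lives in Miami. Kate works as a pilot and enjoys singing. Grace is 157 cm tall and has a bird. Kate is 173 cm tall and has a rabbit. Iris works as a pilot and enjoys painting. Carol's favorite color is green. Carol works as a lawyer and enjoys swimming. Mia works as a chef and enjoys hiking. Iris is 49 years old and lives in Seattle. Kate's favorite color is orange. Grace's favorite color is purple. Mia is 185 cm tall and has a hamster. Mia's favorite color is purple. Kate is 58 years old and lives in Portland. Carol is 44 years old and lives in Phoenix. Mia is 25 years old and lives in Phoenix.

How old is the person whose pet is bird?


Person with pet=bird is Grace, age 69

69


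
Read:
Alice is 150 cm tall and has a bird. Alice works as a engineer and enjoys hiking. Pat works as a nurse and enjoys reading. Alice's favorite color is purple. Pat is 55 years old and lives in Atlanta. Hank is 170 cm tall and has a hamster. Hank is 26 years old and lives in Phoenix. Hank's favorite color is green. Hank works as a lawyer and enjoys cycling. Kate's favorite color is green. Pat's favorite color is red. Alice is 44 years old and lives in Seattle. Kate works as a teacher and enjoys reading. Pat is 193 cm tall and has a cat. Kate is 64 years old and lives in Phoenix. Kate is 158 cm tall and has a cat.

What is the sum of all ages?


55+44+26+64 = 189

189


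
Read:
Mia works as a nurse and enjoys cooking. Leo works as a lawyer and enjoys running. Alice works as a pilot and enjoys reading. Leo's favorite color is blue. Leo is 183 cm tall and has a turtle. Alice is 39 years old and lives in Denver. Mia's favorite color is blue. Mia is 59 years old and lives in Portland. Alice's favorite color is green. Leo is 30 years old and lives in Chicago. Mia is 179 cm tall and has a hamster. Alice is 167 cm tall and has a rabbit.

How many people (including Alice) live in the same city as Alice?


Alice lives in Denver. Count = 1

1


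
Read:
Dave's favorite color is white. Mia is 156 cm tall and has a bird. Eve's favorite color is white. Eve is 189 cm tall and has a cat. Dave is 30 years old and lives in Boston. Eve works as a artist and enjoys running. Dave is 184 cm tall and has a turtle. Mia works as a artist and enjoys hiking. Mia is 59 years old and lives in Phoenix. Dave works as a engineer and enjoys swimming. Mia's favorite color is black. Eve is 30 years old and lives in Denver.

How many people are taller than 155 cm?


Taller than 155: 3

3


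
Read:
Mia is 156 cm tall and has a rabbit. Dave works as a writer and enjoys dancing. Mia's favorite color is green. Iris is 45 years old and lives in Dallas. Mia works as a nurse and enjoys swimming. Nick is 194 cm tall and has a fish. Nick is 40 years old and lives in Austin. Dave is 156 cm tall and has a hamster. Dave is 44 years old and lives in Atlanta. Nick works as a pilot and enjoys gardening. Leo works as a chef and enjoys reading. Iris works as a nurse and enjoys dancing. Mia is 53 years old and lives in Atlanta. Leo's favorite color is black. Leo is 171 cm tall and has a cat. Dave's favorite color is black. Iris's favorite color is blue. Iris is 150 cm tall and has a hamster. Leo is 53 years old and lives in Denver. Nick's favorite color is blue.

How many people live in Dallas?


Count in Dallas: 1

1


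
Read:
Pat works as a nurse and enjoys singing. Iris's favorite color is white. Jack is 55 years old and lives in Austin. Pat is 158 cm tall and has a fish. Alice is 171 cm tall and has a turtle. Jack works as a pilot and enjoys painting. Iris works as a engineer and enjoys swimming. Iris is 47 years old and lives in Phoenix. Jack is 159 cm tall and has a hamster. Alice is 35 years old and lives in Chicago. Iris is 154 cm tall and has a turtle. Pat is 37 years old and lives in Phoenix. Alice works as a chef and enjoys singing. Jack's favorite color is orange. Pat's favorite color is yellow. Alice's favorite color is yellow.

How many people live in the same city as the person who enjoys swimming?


Person with hobby swimming is Iris, city Phoenix. Count = 2

2


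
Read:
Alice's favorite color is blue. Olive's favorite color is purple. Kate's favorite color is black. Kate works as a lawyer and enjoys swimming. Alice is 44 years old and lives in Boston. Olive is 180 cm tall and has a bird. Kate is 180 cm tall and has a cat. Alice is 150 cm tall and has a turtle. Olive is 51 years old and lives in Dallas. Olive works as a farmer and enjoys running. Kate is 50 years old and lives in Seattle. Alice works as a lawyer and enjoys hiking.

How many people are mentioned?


People: Kate, Olive, Alice. Count = 3

3


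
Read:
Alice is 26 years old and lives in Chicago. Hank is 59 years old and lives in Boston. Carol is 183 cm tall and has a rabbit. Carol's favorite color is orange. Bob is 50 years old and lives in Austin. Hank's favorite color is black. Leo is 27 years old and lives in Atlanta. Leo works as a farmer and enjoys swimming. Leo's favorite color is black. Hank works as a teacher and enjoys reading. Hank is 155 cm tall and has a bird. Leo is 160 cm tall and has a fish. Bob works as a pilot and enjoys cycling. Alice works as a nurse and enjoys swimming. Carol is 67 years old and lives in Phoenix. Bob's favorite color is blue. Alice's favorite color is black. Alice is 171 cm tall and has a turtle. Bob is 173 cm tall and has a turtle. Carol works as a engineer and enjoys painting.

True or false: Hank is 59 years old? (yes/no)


Hank is actually 59. yes

yes


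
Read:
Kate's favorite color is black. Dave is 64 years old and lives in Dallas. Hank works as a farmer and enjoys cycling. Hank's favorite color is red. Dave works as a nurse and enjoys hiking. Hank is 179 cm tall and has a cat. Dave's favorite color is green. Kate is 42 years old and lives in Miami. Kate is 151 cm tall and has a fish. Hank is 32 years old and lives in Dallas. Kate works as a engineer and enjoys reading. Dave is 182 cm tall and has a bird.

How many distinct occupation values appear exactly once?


Unique occupation values: 3

3


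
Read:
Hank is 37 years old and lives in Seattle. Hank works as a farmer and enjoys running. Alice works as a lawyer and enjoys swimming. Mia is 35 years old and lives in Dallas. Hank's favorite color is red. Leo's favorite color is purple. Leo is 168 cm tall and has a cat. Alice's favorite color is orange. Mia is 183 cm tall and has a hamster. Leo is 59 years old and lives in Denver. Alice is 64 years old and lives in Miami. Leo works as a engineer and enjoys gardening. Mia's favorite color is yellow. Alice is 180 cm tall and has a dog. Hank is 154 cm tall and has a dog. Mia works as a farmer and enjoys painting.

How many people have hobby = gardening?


Count: 1

1


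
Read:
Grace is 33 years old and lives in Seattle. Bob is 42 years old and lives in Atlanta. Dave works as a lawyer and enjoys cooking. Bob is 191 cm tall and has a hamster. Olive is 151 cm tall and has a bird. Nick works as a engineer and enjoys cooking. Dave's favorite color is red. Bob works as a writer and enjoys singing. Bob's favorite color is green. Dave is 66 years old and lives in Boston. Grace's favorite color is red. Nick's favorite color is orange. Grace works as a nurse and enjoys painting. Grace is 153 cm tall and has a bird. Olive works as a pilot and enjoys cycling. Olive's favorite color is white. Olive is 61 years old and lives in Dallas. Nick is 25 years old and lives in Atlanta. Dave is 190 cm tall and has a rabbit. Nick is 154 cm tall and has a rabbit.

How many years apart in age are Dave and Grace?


66 vs 33, diff = 33

33


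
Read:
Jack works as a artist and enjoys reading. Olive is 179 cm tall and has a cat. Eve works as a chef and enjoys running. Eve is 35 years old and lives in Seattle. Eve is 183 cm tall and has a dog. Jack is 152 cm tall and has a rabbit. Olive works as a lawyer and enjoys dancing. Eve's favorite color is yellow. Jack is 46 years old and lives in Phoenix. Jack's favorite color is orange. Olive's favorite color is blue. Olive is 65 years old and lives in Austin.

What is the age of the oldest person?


Oldest: Olive at 65

65


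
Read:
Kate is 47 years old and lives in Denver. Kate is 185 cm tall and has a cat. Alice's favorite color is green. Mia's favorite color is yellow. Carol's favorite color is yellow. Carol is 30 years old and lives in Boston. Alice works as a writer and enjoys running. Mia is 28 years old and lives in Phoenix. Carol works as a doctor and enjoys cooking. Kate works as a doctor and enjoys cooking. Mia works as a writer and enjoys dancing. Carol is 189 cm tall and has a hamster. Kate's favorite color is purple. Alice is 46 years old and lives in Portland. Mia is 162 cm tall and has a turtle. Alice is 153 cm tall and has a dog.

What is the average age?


Sum=151, n=4, avg=37.75

37.75


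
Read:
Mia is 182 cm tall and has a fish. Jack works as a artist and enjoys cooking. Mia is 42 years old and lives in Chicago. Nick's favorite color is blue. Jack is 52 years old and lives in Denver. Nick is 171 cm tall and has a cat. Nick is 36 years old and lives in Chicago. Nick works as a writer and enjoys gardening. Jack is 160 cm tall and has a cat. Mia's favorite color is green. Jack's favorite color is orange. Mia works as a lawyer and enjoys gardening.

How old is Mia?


Mia is 42 years old

42


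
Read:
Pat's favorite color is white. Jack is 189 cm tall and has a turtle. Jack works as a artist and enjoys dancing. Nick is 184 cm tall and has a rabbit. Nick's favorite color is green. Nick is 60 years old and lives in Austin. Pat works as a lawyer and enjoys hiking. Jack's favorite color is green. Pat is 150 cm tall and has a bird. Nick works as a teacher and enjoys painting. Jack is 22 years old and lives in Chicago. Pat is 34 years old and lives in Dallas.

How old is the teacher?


The teacher is Nick, age 60

60


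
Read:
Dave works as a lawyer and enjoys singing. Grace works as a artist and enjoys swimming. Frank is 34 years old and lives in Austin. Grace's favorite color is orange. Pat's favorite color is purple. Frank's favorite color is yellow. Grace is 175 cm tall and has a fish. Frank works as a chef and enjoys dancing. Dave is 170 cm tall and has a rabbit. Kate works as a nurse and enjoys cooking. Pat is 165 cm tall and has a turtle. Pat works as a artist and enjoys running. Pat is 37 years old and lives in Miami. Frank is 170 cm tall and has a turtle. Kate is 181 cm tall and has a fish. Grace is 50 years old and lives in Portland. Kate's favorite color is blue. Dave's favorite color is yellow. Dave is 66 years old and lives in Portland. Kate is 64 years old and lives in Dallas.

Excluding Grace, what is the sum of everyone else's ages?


Sum (excluding Grace): 201

201


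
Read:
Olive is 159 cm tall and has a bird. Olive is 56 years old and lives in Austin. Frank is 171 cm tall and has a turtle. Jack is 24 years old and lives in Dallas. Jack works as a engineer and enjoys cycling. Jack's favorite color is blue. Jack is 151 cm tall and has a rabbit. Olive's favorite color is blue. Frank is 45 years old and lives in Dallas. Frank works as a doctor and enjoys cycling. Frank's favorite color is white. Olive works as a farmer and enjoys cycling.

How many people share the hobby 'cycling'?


Count: 3

3


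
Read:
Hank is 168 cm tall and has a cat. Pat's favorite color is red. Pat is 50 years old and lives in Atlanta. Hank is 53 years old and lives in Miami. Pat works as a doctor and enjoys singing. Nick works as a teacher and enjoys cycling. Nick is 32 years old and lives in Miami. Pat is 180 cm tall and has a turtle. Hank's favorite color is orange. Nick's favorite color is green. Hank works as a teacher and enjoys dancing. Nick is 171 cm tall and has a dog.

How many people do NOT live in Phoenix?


Not in Phoenix: 3

3


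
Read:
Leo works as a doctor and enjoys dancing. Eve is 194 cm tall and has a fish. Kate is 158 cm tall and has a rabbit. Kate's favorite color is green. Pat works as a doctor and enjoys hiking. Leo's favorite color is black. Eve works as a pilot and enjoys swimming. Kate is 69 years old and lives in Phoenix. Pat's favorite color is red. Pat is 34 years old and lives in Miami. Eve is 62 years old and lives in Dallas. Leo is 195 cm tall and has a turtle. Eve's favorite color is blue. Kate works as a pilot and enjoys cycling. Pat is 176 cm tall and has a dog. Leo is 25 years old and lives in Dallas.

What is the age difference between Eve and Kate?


|62 - 69| = 7

7


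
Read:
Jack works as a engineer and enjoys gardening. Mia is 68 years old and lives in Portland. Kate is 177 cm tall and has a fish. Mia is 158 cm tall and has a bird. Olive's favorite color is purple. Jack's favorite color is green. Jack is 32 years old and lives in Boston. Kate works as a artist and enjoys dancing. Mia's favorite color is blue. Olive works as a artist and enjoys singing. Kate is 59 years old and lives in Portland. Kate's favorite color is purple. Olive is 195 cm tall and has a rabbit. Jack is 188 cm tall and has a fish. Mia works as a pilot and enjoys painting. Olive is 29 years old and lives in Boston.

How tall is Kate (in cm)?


Kate is 177 cm tall

177


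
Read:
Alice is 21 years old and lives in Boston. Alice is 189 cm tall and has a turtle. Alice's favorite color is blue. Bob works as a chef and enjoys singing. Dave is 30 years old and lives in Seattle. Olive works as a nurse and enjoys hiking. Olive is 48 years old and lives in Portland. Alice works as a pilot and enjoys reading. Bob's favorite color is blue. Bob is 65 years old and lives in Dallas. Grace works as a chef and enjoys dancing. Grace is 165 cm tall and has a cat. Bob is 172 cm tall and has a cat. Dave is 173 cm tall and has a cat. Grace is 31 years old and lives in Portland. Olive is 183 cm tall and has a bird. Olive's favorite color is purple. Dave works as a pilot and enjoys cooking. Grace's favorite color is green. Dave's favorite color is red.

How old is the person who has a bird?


Person with bird is Olive, age 48

48


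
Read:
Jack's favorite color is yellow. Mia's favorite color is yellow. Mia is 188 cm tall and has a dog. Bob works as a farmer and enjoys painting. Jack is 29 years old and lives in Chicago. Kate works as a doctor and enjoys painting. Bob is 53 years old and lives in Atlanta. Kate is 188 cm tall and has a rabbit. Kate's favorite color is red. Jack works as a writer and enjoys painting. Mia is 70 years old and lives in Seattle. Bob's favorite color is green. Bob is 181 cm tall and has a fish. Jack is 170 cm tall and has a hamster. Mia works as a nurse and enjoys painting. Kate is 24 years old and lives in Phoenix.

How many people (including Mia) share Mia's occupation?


Mia is a nurse. Count = 1

1


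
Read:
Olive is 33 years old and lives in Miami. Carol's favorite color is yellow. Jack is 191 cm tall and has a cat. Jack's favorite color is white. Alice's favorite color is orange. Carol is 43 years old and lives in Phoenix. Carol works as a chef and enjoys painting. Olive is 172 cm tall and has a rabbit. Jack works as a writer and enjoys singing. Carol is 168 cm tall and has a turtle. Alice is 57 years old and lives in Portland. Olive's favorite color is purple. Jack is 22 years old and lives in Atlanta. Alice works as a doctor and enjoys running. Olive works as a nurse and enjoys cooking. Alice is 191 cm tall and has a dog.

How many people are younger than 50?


Filter: 3

3


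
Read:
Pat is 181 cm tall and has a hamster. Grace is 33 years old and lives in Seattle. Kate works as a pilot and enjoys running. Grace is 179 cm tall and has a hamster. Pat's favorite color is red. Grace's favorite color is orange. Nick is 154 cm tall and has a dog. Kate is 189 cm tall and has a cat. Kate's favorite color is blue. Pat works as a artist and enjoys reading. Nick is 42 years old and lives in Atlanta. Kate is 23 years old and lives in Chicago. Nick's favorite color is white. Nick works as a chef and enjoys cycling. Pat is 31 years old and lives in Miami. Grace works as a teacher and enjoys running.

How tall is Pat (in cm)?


Pat is 181 cm tall

181


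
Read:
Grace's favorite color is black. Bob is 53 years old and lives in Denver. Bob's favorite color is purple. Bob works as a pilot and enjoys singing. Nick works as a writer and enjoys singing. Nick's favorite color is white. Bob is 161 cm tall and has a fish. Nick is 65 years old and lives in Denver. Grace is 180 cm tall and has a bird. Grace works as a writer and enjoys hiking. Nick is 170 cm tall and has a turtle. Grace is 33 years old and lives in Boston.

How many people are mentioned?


People: Bob, Nick, Grace. Count = 3

3


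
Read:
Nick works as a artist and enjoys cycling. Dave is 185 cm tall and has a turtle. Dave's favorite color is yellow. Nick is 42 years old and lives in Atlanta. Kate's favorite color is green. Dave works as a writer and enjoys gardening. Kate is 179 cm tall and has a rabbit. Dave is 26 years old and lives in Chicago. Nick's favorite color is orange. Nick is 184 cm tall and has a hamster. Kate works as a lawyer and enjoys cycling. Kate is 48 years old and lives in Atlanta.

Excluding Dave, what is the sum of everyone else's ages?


Sum (excluding Dave): 90

90


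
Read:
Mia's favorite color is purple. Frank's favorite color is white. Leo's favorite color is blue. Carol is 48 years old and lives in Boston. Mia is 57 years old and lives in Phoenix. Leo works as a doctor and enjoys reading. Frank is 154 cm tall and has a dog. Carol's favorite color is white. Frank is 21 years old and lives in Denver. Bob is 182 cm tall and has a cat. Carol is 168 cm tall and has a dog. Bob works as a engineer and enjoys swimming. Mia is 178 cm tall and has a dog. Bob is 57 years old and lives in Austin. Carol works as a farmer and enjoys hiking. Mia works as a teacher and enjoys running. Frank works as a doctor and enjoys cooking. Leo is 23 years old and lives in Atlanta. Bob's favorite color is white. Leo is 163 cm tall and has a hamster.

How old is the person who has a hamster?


Person with hamster is Leo, age 23

23


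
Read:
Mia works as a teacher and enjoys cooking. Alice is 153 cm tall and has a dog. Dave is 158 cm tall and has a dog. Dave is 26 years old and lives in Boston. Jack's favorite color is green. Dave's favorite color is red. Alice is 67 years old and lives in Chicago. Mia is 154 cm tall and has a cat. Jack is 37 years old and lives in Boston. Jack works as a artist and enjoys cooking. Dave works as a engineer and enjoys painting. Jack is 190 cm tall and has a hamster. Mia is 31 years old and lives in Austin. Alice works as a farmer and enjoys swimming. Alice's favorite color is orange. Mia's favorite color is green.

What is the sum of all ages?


37+31+67+26 = 161

161


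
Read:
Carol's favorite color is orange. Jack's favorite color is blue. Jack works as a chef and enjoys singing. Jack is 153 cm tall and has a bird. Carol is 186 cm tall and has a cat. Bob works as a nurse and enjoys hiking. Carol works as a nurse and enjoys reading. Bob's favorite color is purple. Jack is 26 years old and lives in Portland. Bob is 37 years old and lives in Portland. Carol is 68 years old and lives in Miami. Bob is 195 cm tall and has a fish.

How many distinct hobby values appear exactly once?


Unique hobby values: 3

3


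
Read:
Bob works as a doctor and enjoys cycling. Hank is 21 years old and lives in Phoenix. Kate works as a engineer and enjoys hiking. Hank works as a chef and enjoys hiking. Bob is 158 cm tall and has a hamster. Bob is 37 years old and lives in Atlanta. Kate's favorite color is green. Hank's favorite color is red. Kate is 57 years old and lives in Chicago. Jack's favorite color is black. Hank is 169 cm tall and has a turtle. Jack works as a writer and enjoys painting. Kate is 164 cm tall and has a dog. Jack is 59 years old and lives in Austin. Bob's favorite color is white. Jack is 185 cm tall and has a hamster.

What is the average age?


Sum=174, n=4, avg=43.5

43.5


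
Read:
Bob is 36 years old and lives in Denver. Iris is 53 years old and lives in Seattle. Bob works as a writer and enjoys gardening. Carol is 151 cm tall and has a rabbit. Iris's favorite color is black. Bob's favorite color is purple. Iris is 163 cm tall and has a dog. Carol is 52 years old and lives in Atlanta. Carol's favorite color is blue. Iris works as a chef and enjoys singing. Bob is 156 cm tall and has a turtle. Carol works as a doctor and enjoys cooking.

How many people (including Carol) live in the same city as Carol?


Carol lives in Atlanta. Count = 1

1


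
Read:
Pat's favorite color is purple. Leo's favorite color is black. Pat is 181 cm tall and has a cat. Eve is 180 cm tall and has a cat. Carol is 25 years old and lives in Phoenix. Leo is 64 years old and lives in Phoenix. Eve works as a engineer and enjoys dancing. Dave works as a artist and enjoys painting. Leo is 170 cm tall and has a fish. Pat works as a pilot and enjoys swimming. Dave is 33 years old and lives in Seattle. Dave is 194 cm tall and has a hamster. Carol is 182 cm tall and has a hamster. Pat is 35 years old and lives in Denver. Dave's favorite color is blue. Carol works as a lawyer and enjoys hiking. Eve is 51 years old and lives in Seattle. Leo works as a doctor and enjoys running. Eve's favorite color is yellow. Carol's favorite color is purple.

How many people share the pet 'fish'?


Count: 1

1


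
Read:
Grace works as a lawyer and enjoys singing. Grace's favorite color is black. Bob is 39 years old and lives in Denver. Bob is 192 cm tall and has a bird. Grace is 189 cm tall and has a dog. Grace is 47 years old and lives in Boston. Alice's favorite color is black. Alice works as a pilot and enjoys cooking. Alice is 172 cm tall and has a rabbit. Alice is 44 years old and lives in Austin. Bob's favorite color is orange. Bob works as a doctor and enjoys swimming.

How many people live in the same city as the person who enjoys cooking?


Person with hobby cooking is Alice, city Austin. Count = 1

1


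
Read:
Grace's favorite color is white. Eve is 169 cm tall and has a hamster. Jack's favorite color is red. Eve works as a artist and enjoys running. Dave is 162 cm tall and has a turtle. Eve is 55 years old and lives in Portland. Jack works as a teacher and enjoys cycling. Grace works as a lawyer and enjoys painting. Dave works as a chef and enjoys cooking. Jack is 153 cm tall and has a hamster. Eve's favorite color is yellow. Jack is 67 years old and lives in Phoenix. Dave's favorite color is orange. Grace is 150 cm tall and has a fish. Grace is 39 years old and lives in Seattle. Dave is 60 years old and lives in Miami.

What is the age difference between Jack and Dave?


|67 - 60| = 7

7


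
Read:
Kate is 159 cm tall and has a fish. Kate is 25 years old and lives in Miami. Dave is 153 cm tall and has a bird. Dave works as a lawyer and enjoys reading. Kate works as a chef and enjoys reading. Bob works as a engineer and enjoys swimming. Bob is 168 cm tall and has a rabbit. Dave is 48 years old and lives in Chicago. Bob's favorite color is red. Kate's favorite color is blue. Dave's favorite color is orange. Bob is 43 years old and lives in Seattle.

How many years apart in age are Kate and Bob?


25 vs 43, diff = 18

18


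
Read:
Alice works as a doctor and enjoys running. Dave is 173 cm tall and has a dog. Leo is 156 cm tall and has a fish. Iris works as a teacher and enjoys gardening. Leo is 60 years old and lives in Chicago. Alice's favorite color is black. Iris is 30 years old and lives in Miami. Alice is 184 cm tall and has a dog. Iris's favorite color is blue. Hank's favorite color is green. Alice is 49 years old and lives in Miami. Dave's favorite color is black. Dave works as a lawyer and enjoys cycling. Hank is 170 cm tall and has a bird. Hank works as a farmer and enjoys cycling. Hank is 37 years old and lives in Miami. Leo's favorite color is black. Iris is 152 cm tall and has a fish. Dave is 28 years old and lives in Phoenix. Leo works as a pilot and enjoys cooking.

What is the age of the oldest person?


Oldest: Leo at 60

60


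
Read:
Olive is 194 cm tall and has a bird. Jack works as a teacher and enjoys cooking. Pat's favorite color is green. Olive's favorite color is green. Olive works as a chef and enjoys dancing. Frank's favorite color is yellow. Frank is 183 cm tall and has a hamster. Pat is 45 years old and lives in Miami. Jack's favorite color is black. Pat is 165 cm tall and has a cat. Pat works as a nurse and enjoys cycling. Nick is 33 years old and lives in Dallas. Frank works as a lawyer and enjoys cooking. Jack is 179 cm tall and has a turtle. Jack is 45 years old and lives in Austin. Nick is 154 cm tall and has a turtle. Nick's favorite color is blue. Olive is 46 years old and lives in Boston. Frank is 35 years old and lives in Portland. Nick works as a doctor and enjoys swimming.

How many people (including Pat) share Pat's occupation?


Pat is a nurse. Count = 1

1


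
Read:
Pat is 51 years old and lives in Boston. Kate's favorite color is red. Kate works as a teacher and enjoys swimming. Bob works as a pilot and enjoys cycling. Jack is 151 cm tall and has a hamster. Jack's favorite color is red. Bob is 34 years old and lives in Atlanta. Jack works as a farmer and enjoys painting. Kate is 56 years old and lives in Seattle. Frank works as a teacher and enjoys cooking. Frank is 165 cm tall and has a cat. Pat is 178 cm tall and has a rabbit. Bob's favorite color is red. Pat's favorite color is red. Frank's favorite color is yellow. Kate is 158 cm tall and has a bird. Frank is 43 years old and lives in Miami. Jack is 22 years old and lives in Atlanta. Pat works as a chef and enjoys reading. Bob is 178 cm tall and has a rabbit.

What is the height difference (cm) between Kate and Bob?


|158 - 178| = 20

20


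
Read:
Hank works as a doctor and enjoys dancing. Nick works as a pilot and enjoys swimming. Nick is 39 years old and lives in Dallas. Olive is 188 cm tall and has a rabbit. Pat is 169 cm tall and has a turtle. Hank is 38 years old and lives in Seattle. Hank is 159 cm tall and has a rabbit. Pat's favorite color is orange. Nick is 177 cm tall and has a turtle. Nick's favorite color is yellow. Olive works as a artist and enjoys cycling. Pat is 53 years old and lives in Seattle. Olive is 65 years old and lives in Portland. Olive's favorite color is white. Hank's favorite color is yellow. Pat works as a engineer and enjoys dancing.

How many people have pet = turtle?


Count: 2

2


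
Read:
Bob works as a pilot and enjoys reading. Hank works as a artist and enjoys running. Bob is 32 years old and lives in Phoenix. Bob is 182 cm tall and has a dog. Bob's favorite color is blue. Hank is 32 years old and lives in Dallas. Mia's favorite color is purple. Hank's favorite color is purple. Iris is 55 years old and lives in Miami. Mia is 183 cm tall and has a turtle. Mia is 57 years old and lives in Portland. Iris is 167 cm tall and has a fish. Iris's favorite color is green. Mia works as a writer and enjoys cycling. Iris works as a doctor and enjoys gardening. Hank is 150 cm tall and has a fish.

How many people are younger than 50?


Filter: 2

2


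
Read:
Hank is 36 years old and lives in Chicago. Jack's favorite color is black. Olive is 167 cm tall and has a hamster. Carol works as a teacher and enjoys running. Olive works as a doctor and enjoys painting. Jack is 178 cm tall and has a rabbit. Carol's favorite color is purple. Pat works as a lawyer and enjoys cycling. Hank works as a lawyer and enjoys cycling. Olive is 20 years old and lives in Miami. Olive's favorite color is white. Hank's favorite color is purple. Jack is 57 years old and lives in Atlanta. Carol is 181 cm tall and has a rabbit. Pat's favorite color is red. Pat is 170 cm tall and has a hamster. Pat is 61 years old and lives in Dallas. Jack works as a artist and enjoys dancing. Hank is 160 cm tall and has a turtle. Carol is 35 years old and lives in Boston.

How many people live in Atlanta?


Count in Atlanta: 1

1


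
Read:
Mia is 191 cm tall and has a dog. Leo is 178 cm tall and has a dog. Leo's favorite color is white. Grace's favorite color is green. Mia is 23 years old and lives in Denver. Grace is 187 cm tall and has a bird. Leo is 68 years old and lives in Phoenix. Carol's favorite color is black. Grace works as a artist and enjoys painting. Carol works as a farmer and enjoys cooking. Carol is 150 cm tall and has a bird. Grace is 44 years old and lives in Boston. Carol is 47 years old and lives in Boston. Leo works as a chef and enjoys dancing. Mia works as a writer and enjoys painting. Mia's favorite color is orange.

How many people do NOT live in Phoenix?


Not in Phoenix: 3

3


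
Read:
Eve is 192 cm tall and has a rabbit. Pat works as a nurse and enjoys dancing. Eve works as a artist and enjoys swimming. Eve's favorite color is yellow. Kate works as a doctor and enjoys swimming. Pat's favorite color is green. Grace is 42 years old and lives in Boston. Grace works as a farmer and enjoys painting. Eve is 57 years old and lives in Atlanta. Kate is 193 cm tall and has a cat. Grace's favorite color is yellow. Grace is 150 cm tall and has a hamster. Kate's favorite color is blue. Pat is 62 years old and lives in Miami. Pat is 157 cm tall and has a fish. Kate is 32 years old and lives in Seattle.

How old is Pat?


Pat is 62 years old

62


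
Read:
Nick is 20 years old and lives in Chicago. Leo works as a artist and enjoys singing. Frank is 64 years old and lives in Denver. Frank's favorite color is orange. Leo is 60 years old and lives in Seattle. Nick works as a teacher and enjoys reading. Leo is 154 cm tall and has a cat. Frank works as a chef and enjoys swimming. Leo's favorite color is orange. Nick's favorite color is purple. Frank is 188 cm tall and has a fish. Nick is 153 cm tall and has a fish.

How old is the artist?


The artist is Leo, age 60

60


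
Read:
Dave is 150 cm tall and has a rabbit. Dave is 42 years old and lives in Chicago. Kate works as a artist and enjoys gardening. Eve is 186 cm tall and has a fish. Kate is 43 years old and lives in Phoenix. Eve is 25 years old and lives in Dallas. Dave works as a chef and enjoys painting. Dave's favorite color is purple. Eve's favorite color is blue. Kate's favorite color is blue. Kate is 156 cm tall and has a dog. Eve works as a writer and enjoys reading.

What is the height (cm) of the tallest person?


Tallest: Eve at 186 cm

186


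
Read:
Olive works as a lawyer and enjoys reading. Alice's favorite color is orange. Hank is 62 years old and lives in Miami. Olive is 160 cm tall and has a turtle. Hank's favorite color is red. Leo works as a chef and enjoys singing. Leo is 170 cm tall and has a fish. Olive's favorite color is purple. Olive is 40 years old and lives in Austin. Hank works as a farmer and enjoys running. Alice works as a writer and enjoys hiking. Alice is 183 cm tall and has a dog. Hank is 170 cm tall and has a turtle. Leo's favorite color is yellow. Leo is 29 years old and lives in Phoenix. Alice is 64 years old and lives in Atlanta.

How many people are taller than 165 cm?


Taller than 165: 3

3


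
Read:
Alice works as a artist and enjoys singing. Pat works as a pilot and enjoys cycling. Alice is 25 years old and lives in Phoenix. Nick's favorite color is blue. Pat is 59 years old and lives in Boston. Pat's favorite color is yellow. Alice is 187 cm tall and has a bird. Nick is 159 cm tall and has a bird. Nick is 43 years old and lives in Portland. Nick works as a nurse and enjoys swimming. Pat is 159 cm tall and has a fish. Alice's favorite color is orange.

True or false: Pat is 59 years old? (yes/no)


Pat is actually 59. yes

yes


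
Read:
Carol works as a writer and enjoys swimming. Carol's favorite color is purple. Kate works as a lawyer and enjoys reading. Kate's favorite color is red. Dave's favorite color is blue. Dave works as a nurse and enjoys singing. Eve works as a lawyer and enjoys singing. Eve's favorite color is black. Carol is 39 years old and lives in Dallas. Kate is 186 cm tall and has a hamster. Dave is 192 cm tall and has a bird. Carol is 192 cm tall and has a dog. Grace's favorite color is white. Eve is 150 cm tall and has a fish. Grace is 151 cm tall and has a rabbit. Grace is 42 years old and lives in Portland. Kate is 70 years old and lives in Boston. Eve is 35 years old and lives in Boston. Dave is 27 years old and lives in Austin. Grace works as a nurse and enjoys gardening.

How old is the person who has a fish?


Person with fish is Eve, age 35

35


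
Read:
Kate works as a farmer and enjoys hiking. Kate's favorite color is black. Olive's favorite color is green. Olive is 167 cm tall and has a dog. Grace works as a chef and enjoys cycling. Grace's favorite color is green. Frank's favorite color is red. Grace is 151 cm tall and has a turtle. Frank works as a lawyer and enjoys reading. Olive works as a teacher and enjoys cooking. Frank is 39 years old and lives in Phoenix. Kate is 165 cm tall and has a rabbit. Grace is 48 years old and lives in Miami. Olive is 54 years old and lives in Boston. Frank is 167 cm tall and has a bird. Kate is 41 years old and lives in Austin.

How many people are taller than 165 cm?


Taller than 165: 2

2


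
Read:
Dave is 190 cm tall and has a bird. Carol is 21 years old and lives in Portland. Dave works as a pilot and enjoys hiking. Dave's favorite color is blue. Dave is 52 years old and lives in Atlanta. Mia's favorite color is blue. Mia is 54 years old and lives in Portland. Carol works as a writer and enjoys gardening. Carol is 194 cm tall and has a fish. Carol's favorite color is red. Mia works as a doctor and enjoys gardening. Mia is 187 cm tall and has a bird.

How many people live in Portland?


Count in Portland: 2

2


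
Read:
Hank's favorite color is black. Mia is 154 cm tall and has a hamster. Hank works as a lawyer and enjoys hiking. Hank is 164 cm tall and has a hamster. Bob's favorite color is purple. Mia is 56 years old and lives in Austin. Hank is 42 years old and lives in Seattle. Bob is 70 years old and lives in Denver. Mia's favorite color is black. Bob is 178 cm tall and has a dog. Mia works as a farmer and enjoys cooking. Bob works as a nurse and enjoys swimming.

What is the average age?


Sum=168, n=3, avg=56

56


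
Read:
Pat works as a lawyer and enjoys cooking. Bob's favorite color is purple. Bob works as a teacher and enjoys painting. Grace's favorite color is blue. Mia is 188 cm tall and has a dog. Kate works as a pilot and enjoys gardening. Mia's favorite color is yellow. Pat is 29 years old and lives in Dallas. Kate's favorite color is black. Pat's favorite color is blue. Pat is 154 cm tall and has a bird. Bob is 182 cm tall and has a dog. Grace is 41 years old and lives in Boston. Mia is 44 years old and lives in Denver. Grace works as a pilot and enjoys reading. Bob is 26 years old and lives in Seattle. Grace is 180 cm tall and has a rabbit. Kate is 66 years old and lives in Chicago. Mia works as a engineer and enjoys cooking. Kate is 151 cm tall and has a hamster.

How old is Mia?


Mia is 44 years old

44


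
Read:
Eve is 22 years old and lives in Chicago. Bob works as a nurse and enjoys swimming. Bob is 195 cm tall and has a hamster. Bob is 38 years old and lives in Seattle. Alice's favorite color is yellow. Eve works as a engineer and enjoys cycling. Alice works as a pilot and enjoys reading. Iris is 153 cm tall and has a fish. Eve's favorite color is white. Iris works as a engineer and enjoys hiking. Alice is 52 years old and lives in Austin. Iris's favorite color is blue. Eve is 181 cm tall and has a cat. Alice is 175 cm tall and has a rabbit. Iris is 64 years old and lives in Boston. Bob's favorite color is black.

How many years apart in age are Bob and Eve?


38 vs 22, diff = 16

16


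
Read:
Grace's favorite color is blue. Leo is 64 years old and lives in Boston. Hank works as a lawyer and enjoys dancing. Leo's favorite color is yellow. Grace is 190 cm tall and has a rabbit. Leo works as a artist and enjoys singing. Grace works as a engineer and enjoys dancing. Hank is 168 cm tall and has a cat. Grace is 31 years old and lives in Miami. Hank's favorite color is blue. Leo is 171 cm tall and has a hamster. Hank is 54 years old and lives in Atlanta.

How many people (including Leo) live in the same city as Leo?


Leo lives in Boston. Count = 1

1


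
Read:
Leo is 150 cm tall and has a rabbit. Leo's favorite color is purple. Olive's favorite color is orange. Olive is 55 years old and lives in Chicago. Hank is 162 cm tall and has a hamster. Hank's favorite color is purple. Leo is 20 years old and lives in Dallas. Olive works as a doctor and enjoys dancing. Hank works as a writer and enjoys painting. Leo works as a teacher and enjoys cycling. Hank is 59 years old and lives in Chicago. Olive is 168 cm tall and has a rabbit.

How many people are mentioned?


People: Hank, Leo, Olive. Count = 3

3


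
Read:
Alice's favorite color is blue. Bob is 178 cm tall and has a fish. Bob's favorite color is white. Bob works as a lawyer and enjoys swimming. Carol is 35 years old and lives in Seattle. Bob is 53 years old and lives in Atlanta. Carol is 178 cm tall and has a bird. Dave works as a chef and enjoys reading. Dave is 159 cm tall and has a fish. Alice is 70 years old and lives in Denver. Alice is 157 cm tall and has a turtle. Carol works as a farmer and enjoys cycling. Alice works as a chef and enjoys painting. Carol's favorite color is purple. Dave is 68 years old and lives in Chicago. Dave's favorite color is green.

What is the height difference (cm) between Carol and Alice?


|178 - 157| = 21

21


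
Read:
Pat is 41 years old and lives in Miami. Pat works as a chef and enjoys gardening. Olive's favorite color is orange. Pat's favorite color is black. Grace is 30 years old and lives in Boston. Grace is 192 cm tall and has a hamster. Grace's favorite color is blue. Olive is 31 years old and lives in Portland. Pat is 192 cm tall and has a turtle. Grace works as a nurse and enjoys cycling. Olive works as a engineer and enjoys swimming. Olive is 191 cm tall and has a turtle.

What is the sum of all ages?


30+31+41 = 102

102


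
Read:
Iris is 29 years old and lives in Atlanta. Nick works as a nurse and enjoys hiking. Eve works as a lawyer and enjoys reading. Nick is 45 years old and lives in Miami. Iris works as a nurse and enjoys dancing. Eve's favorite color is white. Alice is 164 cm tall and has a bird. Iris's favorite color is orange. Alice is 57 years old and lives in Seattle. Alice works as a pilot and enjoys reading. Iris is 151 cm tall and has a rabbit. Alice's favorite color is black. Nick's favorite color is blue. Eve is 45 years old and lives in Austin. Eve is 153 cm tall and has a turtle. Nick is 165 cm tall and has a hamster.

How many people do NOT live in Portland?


Not in Portland: 4

4


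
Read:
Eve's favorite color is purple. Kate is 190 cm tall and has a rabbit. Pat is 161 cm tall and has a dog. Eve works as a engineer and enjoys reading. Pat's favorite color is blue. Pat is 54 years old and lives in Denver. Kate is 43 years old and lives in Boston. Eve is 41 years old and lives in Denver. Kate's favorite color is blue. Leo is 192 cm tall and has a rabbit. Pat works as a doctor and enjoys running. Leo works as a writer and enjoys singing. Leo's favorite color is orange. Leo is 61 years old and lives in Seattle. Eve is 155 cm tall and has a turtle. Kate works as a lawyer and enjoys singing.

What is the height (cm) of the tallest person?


Tallest: Leo at 192 cm

192
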